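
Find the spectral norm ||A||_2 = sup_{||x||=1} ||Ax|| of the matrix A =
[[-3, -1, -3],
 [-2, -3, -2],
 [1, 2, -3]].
||A||_2 ≈ 5.7588 (= sqrt(largest eigenvalue of A^T A))

||A||_2 = sigma_max(A) = sqrt(lambda_max(A^T A)). Form the symmetric matrix M = A^T A =
[[14, 11, 10],
 [11, 14, 3],
 [10, 3, 22]].
Its characteristic polynomial (trace, sum of principal 2x2 minors, determinant of M give the coefficients) is
  p(λ) = det(λ I - M) = λ^3 - 50λ^2 + 582λ - 784.
No integer candidate from the rational root theorem (±divisors of 784) is a root, so the roots are irrational. The cubic discriminant is Δ = 60324016 > 0, so there are three distinct real roots. p(1) = -251 and p(2) = 188 have opposite signs, so a root lies in (1, 2); Newton's method refines it to λ ≈ 1.5461. p(15) = 71 and p(16) = -176 have opposite signs, so a root lies in (15, 16); Newton's method refines it to λ ≈ 15.2905. p(33) = -91 and p(34) = 508 have opposite signs, so a root lies in (33, 34); Newton's method refines it to λ ≈ 33.1634. Check (Vieta): the three roots sum to 50, matching tr M = 50.
So the eigenvalues of A^T A are ≈ 1.5461, 15.2905, 33.1634 (all ≥ 0, as they must be for A^T A). The largest is λ_max ≈ 33.1634, hence ||A||_2 = sqrt(λ_max) ≈ 5.7588.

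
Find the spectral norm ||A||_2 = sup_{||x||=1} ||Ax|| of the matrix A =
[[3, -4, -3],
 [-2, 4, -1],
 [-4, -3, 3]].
||A||_2 ≈ 6.9637 (= sqrt(largest eigenvalue of A^T A))

||A||_2 = sigma_max(A) = sqrt(lambda_max(A^T A)). Form the symmetric matrix M = A^T A =
[[29, -8, -19],
 [-8, 41, -1],
 [-19, -1, 19]].
Its characteristic polynomial (trace, sum of principal 2x2 minors, determinant of M give the coefficients) is
  p(λ) = det(λ I - M) = λ^3 - 89λ^2 + 2093λ - 6241.
No integer candidate from the rational root theorem (±divisors of 6241) is a root, so the roots are irrational. The cubic discriminant is Δ = 299814624 > 0, so there are three distinct real roots. p(3) = -736 and p(4) = 771 have opposite signs, so a root lies in (3, 4); Newton's method refines it to λ ≈ 3.4754. p(37) = 12 and p(38) = -351 have opposite signs, so a root lies in (37, 38); Newton's method refines it to λ ≈ 37.0311. p(48) = -241 and p(49) = 276 have opposite signs, so a root lies in (48, 49); Newton's method refines it to λ ≈ 48.4935. Check (Vieta): the three roots sum to 89, matching tr M = 89.
So the eigenvalues of A^T A are ≈ 3.4754, 37.0311, 48.4935 (all ≥ 0, as they must be for A^T A). The largest is λ_max ≈ 48.4935, hence ||A||_2 = sqrt(λ_max) ≈ 6.9637.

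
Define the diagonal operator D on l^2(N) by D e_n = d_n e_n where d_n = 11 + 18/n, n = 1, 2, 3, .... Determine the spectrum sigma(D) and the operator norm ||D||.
sigma(D) = {11 + 18/n : n ≥ 1} ∪ {11}; ||D|| = 29

A bounded diagonal operator on l^2 with diagonal entries d_n has spectrum equal to the closure of {d_n : n ≥ 1}: every d_n is an eigenvalue (with eigenvector e_n), so {d_n} ⊂ sigma(D); the spectrum is closed, so its closure is too; and for lambda not in the closure, (D - lambda I) has bounded inverse (the diagonal entries 1/(d_n - lambda) are bounded). For our sequence d_n = 11 + 18/n, n = 1, 2, 3, ...:
  - {d_n} = {11 + 18/n : n ≥ 1}; the only limit point is 11
  - closure = {11 + 18/n : n ≥ 1} ∪ {11}
For the norm: a diagonal operator has ||D|| = sup_n |d_n|. Here d_n = 11 + 18/n is positive and decreasing, so sup_n |d_n| = d_1 = 11 + 18 = 29. So ||D|| = 29.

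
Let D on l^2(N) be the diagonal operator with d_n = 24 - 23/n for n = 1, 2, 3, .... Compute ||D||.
||D|| = 24

For a diagonal operator on l^2 with entries d_n, ||D|| = sup_n |d_n|. Here d_1 = 1, d_2 = 25/2, ..., and d_n = 24 - 23/n increases monotonically toward 24. All terms lie in [1, 24), so |d_n| = d_n and the supremum is the limit 24, which is not attained by any individual d_n. Hence ||D|| = 24.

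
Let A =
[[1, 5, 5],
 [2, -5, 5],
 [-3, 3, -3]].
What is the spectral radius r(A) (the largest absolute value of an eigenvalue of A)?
r(A) ≈ 8.5741

The eigenvalues of A are the roots of its characteristic polynomial. With M = A (coefficients from the trace, the sum of principal 2x2 minors, and det A):
  p(λ) = det(λ I - M) = λ^3 + 7λ^2 - 3λ + 90.
No integer candidate from the rational root theorem (±divisors of 90) is a root, so the roots are irrational. The cubic discriminant is Δ = -375651 < 0, so there is one real root and a complex-conjugate pair. p(-9) = -45 and p(-8) = 50 have opposite signs, so a root lies in (-9, -8); Newton's method refines it to λ ≈ -8.5741. Dividing out (λ - (-8.5741)) leaves approximately λ^2 - 1.5741λ + 10.4967. For λ^2 - 1.5741λ + 10.4967 the discriminant is -39.509. It is negative, so the remaining roots are the complex-conjugate pair λ ≈ 0.7871 ± 3.1428i. Their product equals the constant term, so |λ|^2 ≈ 10.4967 and |λ| ≈ 3.2399.
Thus the eigenvalues (to 4 decimals) are -8.5741 (modulus 8.5741); 0.7871 ± 3.1428i (modulus 3.2399). The spectral radius is the largest modulus: r(A) ≈ 8.5741. (Cross-check: r(A) ≤ ||A||_2 ≈ 8.9076; equality holds whenever A is normal, though it can also hold for some non-normal A.)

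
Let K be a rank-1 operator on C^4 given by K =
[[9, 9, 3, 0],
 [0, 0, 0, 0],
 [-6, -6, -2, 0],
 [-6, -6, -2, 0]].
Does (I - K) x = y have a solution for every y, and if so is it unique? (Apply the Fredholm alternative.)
(I - K) is invertible (det(I - K) = -6 ≠ 0), so for every y in C^4 the equation (I - K) x = y has a unique solution.

K has rank 1, so it is an outer product K = u v^T: every row of K is a multiple of one row vector. Reading off the entries, u = (-3, 0, 2, 2) and v = (-3, -3, -1, 0) (row i of K equals u_i·v^T). A rank-one matrix u v^T satisfies K u = u (v·u) and kills the (3)-dimensional subspace v^⊥, so its characteristic polynomial is lambda^3 (lambda - v·u) with v·u = tr K = 7. Hence the eigenvalues of I - K are 1 (multiplicity 3) and 1 - (7) = -6, so det(I - K) = -6. (Direct check: I - K =
[[-8, -9, -3, 0],
 [0, 1, 0, 0],
 [6, 6, 3, 0],
 [6, 6, 2, 1]]
has determinant -6.) The finite-dimensional Fredholm alternative says: either (I - K) is invertible, or ker(I - K) ≠ {0} and then range(I - K) = ker((I - K)^*)^⊥, with dim ker(I - K) = dim ker((I - K)^*). Since det(I - K) ≠ 0, 1 is not an eigenvalue of K and ker(I - K) = {0}, so we are in the first case: for every y there is a unique x = (I - K)^(-1) y. Explicitly, by the Sherman–Morrison formula, (I - u v^T)^(-1) = I + u v^T/(1 - v·u), i.e. (I - K)^(-1) = I + K/(-6).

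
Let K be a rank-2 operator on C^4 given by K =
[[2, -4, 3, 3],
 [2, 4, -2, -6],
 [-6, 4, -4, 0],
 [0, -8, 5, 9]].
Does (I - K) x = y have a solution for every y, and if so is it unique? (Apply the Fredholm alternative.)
(I - K) is invertible (det(I - K) = -22 ≠ 0), so for every y in C^4 the equation (I - K) x = y has a unique solution.

K has rank 2 and factors as K = U V^T = u1 v1^T + u2 v2^T with u1 = (1, -2, 0, 3), v1 = (-1, -2, 1, 3), u2 = (1, 0, -2, 1), v2 = (3, -2, 2, 0) (multiplying out reproduces the displayed K). The nonzero eigenvalues of U V^T coincide with those of the 2 x 2 matrix G = V^T U = [[v1·u1, v1·u2], [v2·u1, v2·u2]] = [[12, 0], [7, -1]], and by the Sylvester determinant identity det(I_4 - U V^T) = det(I_2 - V^T U) = det([[-11, 0], [-7, 2]]) = (-11)(2) - (0)(-7) = -22. (Direct check: I - K =
[[-1, 4, -3, -3],
 [-2, -3, 2, 6],
 [6, -4, 5, 0],
 [0, 8, -5, -8]]
has determinant -22.) The finite-dimensional Fredholm alternative says: either (I - K) is invertible, or ker(I - K) ≠ {0} and then range(I - K) = ker((I - K)^*)^⊥, with dim ker(I - K) = dim ker((I - K)^*). Since det(I - K) ≠ 0, 1 is not an eigenvalue of K and ker(I - K) = {0}, so we are in the first case: for every y there is a unique x = (I - K)^(-1) y. (Explicitly, by the Woodbury identity, (I - U V^T)^(-1) = I + U (I_2 - G)^(-1) V^T.)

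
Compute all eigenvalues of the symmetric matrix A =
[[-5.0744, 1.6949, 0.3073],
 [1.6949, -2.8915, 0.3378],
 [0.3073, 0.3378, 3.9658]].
sigma(A) ≈ {-6, -2, 4}

A is real symmetric, so its spectrum consists of real eigenvalues. Expanding the characteristic polynomial of the displayed matrix gives
  det(λ I - A) = p(λ) = λ^3 + (4)λ^2 + (-20)λ + (-48).
Solving p(λ) = 0 yields eigenvalues ≈ -6, -2, 4. (A is shown rounded to 4 decimals, so these recover the underlying integer eigenvalues to within that precision.)
Verification: the trace of A = -4 equals the sum of eigenvalues -4, and det(A) ≈ 48.0002 matches the eigenvalue product 48.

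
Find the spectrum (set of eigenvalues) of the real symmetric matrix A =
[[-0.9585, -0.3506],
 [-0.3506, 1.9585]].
sigma(A) ≈ {-1, 2}

A is real symmetric, so its spectrum consists of real eigenvalues. Expanding the characteristic polynomial of the displayed matrix gives
  det(λ I - A) = p(λ) = λ^2 + (-1)λ + (-2).
Solving p(λ) = 0 yields eigenvalues ≈ -1, 2. (A is shown rounded to 4 decimals, so these recover the underlying integer eigenvalues to within that precision.)
Verification: the trace of A = 1 equals the sum of eigenvalues 1, and det(A) ≈ -2.0001 matches the eigenvalue product -2.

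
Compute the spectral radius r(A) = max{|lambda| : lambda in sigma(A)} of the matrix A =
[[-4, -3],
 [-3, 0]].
r(A) = (4 + sqrt(52))/2 ≈ 5.6056

The eigenvalues of A are the roots of its characteristic polynomial. With M = A (coefficients from the trace and determinant):
  p(λ) = det(λ I - M) = λ^2 + 4λ - 9.
For λ^2 + 4λ - 9 the discriminant is 52. It is nonnegative but not a perfect square, so the roots are real and irrational: λ = (-4 ± sqrt(52))/2 ≈ 1.6056, -5.6056.
Thus the eigenvalues (to 4 decimals) are 1.6056 (modulus 1.6056); -5.6056 (modulus 5.6056). The spectral radius is the largest modulus: r(A) = (4 + sqrt(52))/2 ≈ 5.6056. (Cross-check: r(A) ≤ ||A||_2 ≈ 5.6056; equality holds whenever A is normal, though it can also hold for some non-normal A.)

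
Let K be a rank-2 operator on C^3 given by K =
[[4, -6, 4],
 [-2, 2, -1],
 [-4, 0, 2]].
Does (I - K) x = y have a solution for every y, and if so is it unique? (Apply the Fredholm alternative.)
(I - K) is invertible (det(I - K) = 17 ≠ 0), so for every y in C^3 the equation (I - K) x = y has a unique solution.

K has rank 2 and factors as K = U V^T = u1 v1^T + u2 v2^T with u1 = (-3, 1, 0), v1 = (0, 2, -2), u2 = (-2, 1, 2), v2 = (-2, 0, 1) (multiplying out reproduces the displayed K). The nonzero eigenvalues of U V^T coincide with those of the 2 x 2 matrix G = V^T U = [[v1·u1, v1·u2], [v2·u1, v2·u2]] = [[2, -2], [6, 6]], and by the Sylvester determinant identity det(I_3 - U V^T) = det(I_2 - V^T U) = det([[-1, 2], [-6, -5]]) = (-1)(-5) - (2)(-6) = 17. (Direct check: I - K =
[[-3, 6, -4],
 [2, -1, 1],
 [4, 0, -1]]
has determinant 17.) The finite-dimensional Fredholm alternative says: either (I - K) is invertible, or ker(I - K) ≠ {0} and then range(I - K) = ker((I - K)^*)^⊥, with dim ker(I - K) = dim ker((I - K)^*). Since det(I - K) ≠ 0, 1 is not an eigenvalue of K and ker(I - K) = {0}, so we are in the first case: for every y there is a unique x = (I - K)^(-1) y. (Explicitly, by the Woodbury identity, (I - U V^T)^(-1) = I + U (I_2 - G)^(-1) V^T.)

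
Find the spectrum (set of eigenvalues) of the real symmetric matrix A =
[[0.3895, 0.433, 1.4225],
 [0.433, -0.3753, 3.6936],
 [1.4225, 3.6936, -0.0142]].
sigma(A) ≈ {-4, 0, 4}

A is real symmetric, so its spectrum consists of real eigenvalues. Expanding the characteristic polynomial of the displayed matrix gives
  det(λ I - A) = p(λ) = λ^3 + (0)λ^2 + (-16)λ + (0).
Solving p(λ) = 0 yields eigenvalues ≈ -4, 0, 4. (A is shown rounded to 4 decimals, so these recover the underlying integer eigenvalues to within that precision.)
Verification: the trace of A = 0 equals the sum of eigenvalues 0, and det(A) ≈ 0.0004 matches the eigenvalue product 0.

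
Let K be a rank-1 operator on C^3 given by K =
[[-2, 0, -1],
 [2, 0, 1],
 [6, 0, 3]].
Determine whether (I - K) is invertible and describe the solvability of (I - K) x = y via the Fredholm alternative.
(I - K) is singular (det(I - K) = 0, i.e. 1 ∈ sigma(K)). (I - K) x = y is solvable iff y ⊥ ker((I - K)^*) = span{(-2, 0, -1)}, i.e. iff -2y_1 - y_3 = 0. When solvable, the solutions are x = y + c·(1, -1, -3), c arbitrary (ker(I - K) = span{(1, -1, -3)}, dimension 1).

K has rank 1, so it is an outer product K = u v^T: every row of K is a multiple of one row vector. Reading off the entries, u = (1, -1, -3) and v = (-2, 0, -1) (row i of K equals u_i·v^T). A rank-one matrix u v^T satisfies K u = u (v·u) and kills the (2)-dimensional subspace v^⊥, so its characteristic polynomial is lambda^2 (lambda - v·u) with v·u = tr K = 1. Hence the eigenvalues of I - K are 1 (multiplicity 2) and 1 - (1) = 0, so det(I - K) = 0. (Direct check: I - K =
[[3, 0, 1],
 [-2, 1, -1],
 [-6, 0, -2]]
has determinant 0.) So 1 is an eigenvalue of K and (I - K) is not invertible. The finite-dimensional Fredholm alternative says: either (I - K) is invertible, or ker(I - K) ≠ {0} and then range(I - K) = ker((I - K)^*)^⊥, with dim ker(I - K) = dim ker((I - K)^*). We are in the second case, so we need both kernels. Kernel of I - K: (I - K) u = u - u (v·u) = u - u = 0, so ker(I - K) = span{u} = span{(1, -1, -3)} (it is exactly 1-dimensional because rank(I - K) = 2). Kernel of the adjoint: K is real, so (I - K)^* = I - K^T = I - v u^T, and (I - v u^T) v = v - v (u·v) = 0; hence ker((I - K)^*) = span{v} = span{(-2, 0, -1)}. Therefore (I - K) x = y is solvable iff <y, v> = 0, i.e. iff -2y_1 - y_3 = 0. When this holds, K y = u (v·y) = 0, so (I - K) y = y and x = y is a particular solution; the full solution set is the line x = y + c·u = y + c·(1, -1, -3), c ∈ C.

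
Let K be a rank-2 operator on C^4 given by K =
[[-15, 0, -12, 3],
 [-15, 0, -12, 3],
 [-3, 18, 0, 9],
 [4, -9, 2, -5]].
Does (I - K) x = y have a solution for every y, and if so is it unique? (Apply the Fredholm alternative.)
(I - K) is invertible (det(I - K) = 273 ≠ 0), so for every y in C^4 the equation (I - K) x = y has a unique solution.

K has rank 2 and factors as K = U V^T = u1 v1^T + u2 v2^T with u1 = (3, 3, 3, -2), v1 = (-3, 3, -2, 2), u2 = (3, 3, -3, 1), v2 = (-2, -3, -2, -1) (multiplying out reproduces the displayed K). The nonzero eigenvalues of U V^T coincide with those of the 2 x 2 matrix G = V^T U = [[v1·u1, v1·u2], [v2·u1, v2·u2]] = [[-10, 8], [-19, -10]], and by the Sylvester determinant identity det(I_4 - U V^T) = det(I_2 - V^T U) = det([[11, -8], [19, 11]]) = (11)(11) - (-8)(19) = 273. (Direct check: I - K =
[[16, 0, 12, -3],
 [15, 1, 12, -3],
 [3, -18, 1, -9],
 [-4, 9, -2, 6]]
has determinant 273.) The finite-dimensional Fredholm alternative says: either (I - K) is invertible, or ker(I - K) ≠ {0} and then range(I - K) = ker((I - K)^*)^⊥, with dim ker(I - K) = dim ker((I - K)^*). Since det(I - K) ≠ 0, 1 is not an eigenvalue of K and ker(I - K) = {0}, so we are in the first case: for every y there is a unique x = (I - K)^(-1) y. (Explicitly, by the Woodbury identity, (I - U V^T)^(-1) = I + U (I_2 - G)^(-1) V^T.)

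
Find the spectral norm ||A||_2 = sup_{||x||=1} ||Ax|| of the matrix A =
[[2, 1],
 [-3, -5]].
||A||_2 = sqrt((39 + sqrt(1325))/2) ≈ 6.1401 (= sqrt(largest eigenvalue of A^T A))

||A||_2 = sigma_max(A) = sqrt(lambda_max(A^T A)). Form the symmetric matrix M = A^T A =
[[13, 17],
 [17, 26]].
Its characteristic polynomial (trace, determinant of M give the coefficients) is
  p(λ) = det(λ I - M) = λ^2 - 39λ + 49.
For λ^2 - 39λ + 49 the discriminant is 1325. It is nonnegative but not a perfect square, so the roots are real and irrational: λ = (39 ± sqrt(1325))/2 ≈ 37.7003, 1.2997.
So the eigenvalues of A^T A are ≈ 1.2997, 37.7003 (all ≥ 0, as they must be for A^T A). The largest is λ_max = (39 + sqrt(1325))/2 ≈ 37.7003, hence ||A||_2 = sqrt(λ_max) = sqrt((39 + sqrt(1325))/2) ≈ 6.1401.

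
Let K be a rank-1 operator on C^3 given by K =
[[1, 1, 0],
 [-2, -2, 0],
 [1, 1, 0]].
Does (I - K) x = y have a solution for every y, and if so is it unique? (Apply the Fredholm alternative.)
(I - K) is invertible (det(I - K) = 2 ≠ 0), so for every y in C^3 the equation (I - K) x = y has a unique solution.

K has rank 1, so it is an outer product K = u v^T: every row of K is a multiple of one row vector. Reading off the entries, u = (1, -2, 1) and v = (1, 1, 0) (row i of K equals u_i·v^T). A rank-one matrix u v^T satisfies K u = u (v·u) and kills the (2)-dimensional subspace v^⊥, so its characteristic polynomial is lambda^2 (lambda - v·u) with v·u = tr K = -1. Hence the eigenvalues of I - K are 1 (multiplicity 2) and 1 - (-1) = 2, so det(I - K) = 2. (Direct check: I - K =
[[0, -1, 0],
 [2, 3, 0],
 [-1, -1, 1]]
has determinant 2.) The finite-dimensional Fredholm alternative says: either (I - K) is invertible, or ker(I - K) ≠ {0} and then range(I - K) = ker((I - K)^*)^⊥, with dim ker(I - K) = dim ker((I - K)^*). Since det(I - K) ≠ 0, 1 is not an eigenvalue of K and ker(I - K) = {0}, so we are in the first case: for every y there is a unique x = (I - K)^(-1) y. Explicitly, by the Sherman–Morrison formula, (I - u v^T)^(-1) = I + u v^T/(1 - v·u), i.e. (I - K)^(-1) = I + K/(2).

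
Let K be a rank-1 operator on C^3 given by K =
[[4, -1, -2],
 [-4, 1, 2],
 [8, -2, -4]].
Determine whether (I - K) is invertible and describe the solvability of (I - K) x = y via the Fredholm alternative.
(I - K) is singular (det(I - K) = 0, i.e. 1 ∈ sigma(K)). (I - K) x = y is solvable iff y ⊥ ker((I - K)^*) = span{(4, -1, -2)}, i.e. iff 4y_1 - y_2 - 2y_3 = 0. When solvable, the solutions are x = y + c·(1, -1, 2), c arbitrary (ker(I - K) = span{(1, -1, 2)}, dimension 1).

K has rank 1, so it is an outer product K = u v^T: every row of K is a multiple of one row vector. Reading off the entries, u = (1, -1, 2) and v = (4, -1, -2) (row i of K equals u_i·v^T). A rank-one matrix u v^T satisfies K u = u (v·u) and kills the (2)-dimensional subspace v^⊥, so its characteristic polynomial is lambda^2 (lambda - v·u) with v·u = tr K = 1. Hence the eigenvalues of I - K are 1 (multiplicity 2) and 1 - (1) = 0, so det(I - K) = 0. (Direct check: I - K =
[[-3, 1, 2],
 [4, 0, -2],
 [-8, 2, 5]]
has determinant 0.) So 1 is an eigenvalue of K and (I - K) is not invertible. The finite-dimensional Fredholm alternative says: either (I - K) is invertible, or ker(I - K) ≠ {0} and then range(I - K) = ker((I - K)^*)^⊥, with dim ker(I - K) = dim ker((I - K)^*). We are in the second case, so we need both kernels. Kernel of I - K: (I - K) u = u - u (v·u) = u - u = 0, so ker(I - K) = span{u} = span{(1, -1, 2)} (it is exactly 1-dimensional because rank(I - K) = 2). Kernel of the adjoint: K is real, so (I - K)^* = I - K^T = I - v u^T, and (I - v u^T) v = v - v (u·v) = 0; hence ker((I - K)^*) = span{v} = span{(4, -1, -2)}. Therefore (I - K) x = y is solvable iff <y, v> = 0, i.e. iff 4y_1 - y_2 - 2y_3 = 0. When this holds, K y = u (v·y) = 0, so (I - K) y = y and x = y is a particular solution; the full solution set is the line x = y + c·u = y + c·(1, -1, 2), c ∈ C.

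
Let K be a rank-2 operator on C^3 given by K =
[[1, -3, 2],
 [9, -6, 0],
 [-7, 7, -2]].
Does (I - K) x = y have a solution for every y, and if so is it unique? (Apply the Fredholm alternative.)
(I - K) is invertible (det(I - K) = 53 ≠ 0), so for every y in C^3 the equation (I - K) x = y has a unique solution.

K has rank 2 and factors as K = U V^T = u1 v1^T + u2 v2^T with u1 = (0, -3, 2), v1 = (-2, -1, 2), u2 = (-1, -3, 3), v2 = (-1, 3, -2) (multiplying out reproduces the displayed K). The nonzero eigenvalues of U V^T coincide with those of the 2 x 2 matrix G = V^T U = [[v1·u1, v1·u2], [v2·u1, v2·u2]] = [[7, 11], [-13, -14]], and by the Sylvester determinant identity det(I_3 - U V^T) = det(I_2 - V^T U) = det([[-6, -11], [13, 15]]) = (-6)(15) - (-11)(13) = 53. (Direct check: I - K =
[[0, 3, -2],
 [-9, 7, 0],
 [7, -7, 3]]
has determinant 53.) The finite-dimensional Fredholm alternative says: either (I - K) is invertible, or ker(I - K) ≠ {0} and then range(I - K) = ker((I - K)^*)^⊥, with dim ker(I - K) = dim ker((I - K)^*). Since det(I - K) ≠ 0, 1 is not an eigenvalue of K and ker(I - K) = {0}, so we are in the first case: for every y there is a unique x = (I - K)^(-1) y. (Explicitly, by the Woodbury identity, (I - U V^T)^(-1) = I + U (I_2 - G)^(-1) V^T.)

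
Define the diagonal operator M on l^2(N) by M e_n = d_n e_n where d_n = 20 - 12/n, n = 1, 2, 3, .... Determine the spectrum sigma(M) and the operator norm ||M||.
sigma(M) = {20 - 12/n : n ≥ 1} ∪ {20}; ||M|| = 20

A bounded diagonal operator on l^2 with diagonal entries d_n has spectrum equal to the closure of {d_n : n ≥ 1}: every d_n is an eigenvalue (with eigenvector e_n), so {d_n} ⊂ sigma(M); the spectrum is closed, so its closure is too; and for lambda not in the closure, (M - lambda I) has bounded inverse (the diagonal entries 1/(d_n - lambda) are bounded). For our sequence d_n = 20 - 12/n, n = 1, 2, 3, ...:
  - {d_n} = {20 - 12/n : n ≥ 1}; the only limit point is 20
  - closure = {20 - 12/n : n ≥ 1} ∪ {20}
For the norm: a diagonal operator has ||M|| = sup_n |d_n|. Here d_n = 20 - 12/n increases monotonically from d_1 = 8 toward 20, with all terms in [8, 20); so sup_n |d_n| = 20 (the supremum is the limit, not attained). So ||M|| = 20.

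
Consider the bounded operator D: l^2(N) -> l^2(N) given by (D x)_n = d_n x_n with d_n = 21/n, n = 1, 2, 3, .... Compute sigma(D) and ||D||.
sigma(D) = {21/n : n ≥ 1} ∪ {0}; ||D|| = 21

A bounded diagonal operator on l^2 with diagonal entries d_n has spectrum equal to the closure of {d_n : n ≥ 1}: every d_n is an eigenvalue (with eigenvector e_n), so {d_n} ⊂ sigma(D); the spectrum is closed, so its closure is too; and for lambda not in the closure, (D - lambda I) has bounded inverse (the diagonal entries 1/(d_n - lambda) are bounded). For our sequence d_n = 21/n, n = 1, 2, 3, ...:
  - {d_n} = {21/n : n ≥ 1}; the only limit point is 0
  - closure = {21/n : n ≥ 1} ∪ {0}
For the norm: a diagonal operator has ||D|| = sup_n |d_n|. Here d_n = 21/n is positive and decreasing, so sup_n |d_n| = d_1 = 21. So ||D|| = 21.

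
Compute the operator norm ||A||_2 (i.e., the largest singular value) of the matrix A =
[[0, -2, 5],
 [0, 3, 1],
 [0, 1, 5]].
||A||_2 = sqrt((65 + sqrt(1385))/2) ≈ 7.149 (= sqrt(largest eigenvalue of A^T A))

||A||_2 = sigma_max(A) = sqrt(lambda_max(A^T A)). Form the symmetric matrix M = A^T A =
[[0, 0, 0],
 [0, 14, -2],
 [0, -2, 51]].
Its characteristic polynomial (trace, sum of principal 2x2 minors, determinant of M give the coefficients) is
  p(λ) = det(λ I - M) = λ^3 - 65λ^2 + 710λ.
The constant term is 0, so λ = 0 is a root. Dividing out λ leaves p(λ) = λ(λ^2 - 65λ + 710). For λ^2 - 65λ + 710 the discriminant is 1385. It is nonnegative but not a perfect square, so the roots are real and irrational: λ = (65 ± sqrt(1385))/2 ≈ 51.1078, 13.8922.
So the eigenvalues of A^T A are ≈ 0, 13.8922, 51.1078 (all ≥ 0, as they must be for A^T A). The largest is λ_max = (65 + sqrt(1385))/2 ≈ 51.1078, hence ||A||_2 = sqrt(λ_max) = sqrt((65 + sqrt(1385))/2) ≈ 7.149.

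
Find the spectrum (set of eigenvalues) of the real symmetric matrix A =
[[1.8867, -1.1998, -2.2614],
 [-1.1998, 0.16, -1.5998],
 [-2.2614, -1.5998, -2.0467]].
sigma(A) ≈ {-4, 1, 3}

A is real symmetric, so its spectrum consists of real eigenvalues. Expanding the characteristic polynomial of the displayed matrix gives
  det(λ I - A) = p(λ) = λ^3 + (0)λ^2 + (-13)λ + (12).
Solving p(λ) = 0 yields eigenvalues ≈ -4, 1, 3. (A is shown rounded to 4 decimals, so these recover the underlying integer eigenvalues to within that precision.)
Verification: the trace of A = 0 equals the sum of eigenvalues 0, and det(A) ≈ -11.9998 matches the eigenvalue product -12.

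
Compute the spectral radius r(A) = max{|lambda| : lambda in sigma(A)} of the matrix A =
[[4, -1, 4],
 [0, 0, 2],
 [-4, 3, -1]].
r(A) ≈ 3.4445

The eigenvalues of A are the roots of its characteristic polynomial. With M = A (coefficients from the trace, the sum of principal 2x2 minors, and det A):
  p(λ) = det(λ I - M) = λ^3 - 3λ^2 + 6λ + 16.
No integer candidate from the rational root theorem (±divisors of 16) is a root, so the roots are irrational. The cubic discriminant is Δ = -10908 < 0, so there is one real root and a complex-conjugate pair. p(-2) = -16 and p(-1) = 6 have opposite signs, so a root lies in (-2, -1); Newton's method refines it to λ ≈ -1.3486. Dividing out (λ - (-1.3486)) leaves approximately λ^2 - 4.3486λ + 11.8644. For λ^2 - 4.3486λ + 11.8644 the discriminant is -28.5474. It is negative, so the remaining roots are the complex-conjugate pair λ ≈ 2.1743 ± 2.6715i. Their product equals the constant term, so |λ|^2 ≈ 11.8644 and |λ| ≈ 3.4445.
Thus the eigenvalues (to 4 decimals) are -1.3486 (modulus 1.3486); 2.1743 ± 2.6715i (modulus 3.4445). The spectral radius is the largest modulus: r(A) ≈ 3.4445. (Cross-check: r(A) ≤ ||A||_2 ≈ 7.339; equality holds whenever A is normal, though it can also hold for some non-normal A.)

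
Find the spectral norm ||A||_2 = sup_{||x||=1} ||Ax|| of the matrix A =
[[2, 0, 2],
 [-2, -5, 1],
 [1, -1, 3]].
||A||_2 ≈ 5.6339 (= sqrt(largest eigenvalue of A^T A))

||A||_2 = sigma_max(A) = sqrt(lambda_max(A^T A)). Form the symmetric matrix M = A^T A =
[[9, 9, 5],
 [9, 26, -8],
 [5, -8, 14]].
Its characteristic polynomial (trace, sum of principal 2x2 minors, determinant of M give the coefficients) is
  p(λ) = det(λ I - M) = λ^3 - 49λ^2 + 554λ - 196.
No integer candidate from the rational root theorem (±divisors of 196) is a root, so the roots are irrational. The cubic discriminant is Δ = 59276500 > 0, so there are three distinct real roots. p(0) = -196 and p(1) = 310 have opposite signs, so a root lies in (0, 1); Newton's method refines it to λ ≈ 0.3655. p(16) = 220 and p(17) = -26 have opposite signs, so a root lies in (16, 17); Newton's method refines it to λ ≈ 16.894. p(31) = -320 and p(32) = 124 have opposite signs, so a root lies in (31, 32); Newton's method refines it to λ ≈ 31.7405. Check (Vieta): the three roots sum to 49, matching tr M = 49.
So the eigenvalues of A^T A are ≈ 0.3655, 16.894, 31.7405 (all ≥ 0, as they must be for A^T A). The largest is λ_max ≈ 31.7405, hence ||A||_2 = sqrt(λ_max) ≈ 5.6339.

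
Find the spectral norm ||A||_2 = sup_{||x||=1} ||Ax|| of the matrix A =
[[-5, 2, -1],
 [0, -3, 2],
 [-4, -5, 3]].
||A||_2 ≈ 7.7348 (= sqrt(largest eigenvalue of A^T A))

||A||_2 = sigma_max(A) = sqrt(lambda_max(A^T A)). Form the symmetric matrix M = A^T A =
[[41, 10, -7],
 [10, 38, -23],
 [-7, -23, 14]].
Its characteristic polynomial (trace, sum of principal 2x2 minors, determinant of M give the coefficients) is
  p(λ) = det(λ I - M) = λ^3 - 93λ^2 + 1986λ - 81.
No integer candidate from the rational root theorem (±divisors of 81) is a root, so the roots are irrational. The cubic discriminant is Δ = 2789159049 > 0, so there are three distinct real roots. p(0) = -81 and p(1) = 1813 have opposite signs, so a root lies in (0, 1); Newton's method refines it to λ ≈ 0.0409. p(33) = 117 and p(34) = -761 have opposite signs, so a root lies in (33, 34); Newton's method refines it to λ ≈ 33.1323. p(59) = -1261 and p(60) = 279 have opposite signs, so a root lies in (59, 60); Newton's method refines it to λ ≈ 59.8268. Check (Vieta): the three roots sum to 93, matching tr M = 93.
So the eigenvalues of A^T A are ≈ 0.0409, 33.1323, 59.8268 (all ≥ 0, as they must be for A^T A). The largest is λ_max ≈ 59.8268, hence ||A||_2 = sqrt(λ_max) ≈ 7.7348.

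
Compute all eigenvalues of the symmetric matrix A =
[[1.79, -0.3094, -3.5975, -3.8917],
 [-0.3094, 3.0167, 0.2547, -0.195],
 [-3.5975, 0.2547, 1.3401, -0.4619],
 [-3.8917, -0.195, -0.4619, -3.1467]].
sigma(A) ≈ {-6, 0, 3, 6}

A is real symmetric, so its spectrum consists of real eigenvalues. Expanding the characteristic polynomial of the displayed matrix gives
  det(λ I - A) = p(λ) = λ^4 + (-3)λ^3 + (-36)λ^2 + (108.0014)λ + (0.0018).
Solving p(λ) = 0 yields eigenvalues ≈ -6, 0, 3, 6. (A is shown rounded to 4 decimals, so these recover the underlying integer eigenvalues to within that precision.)
Verification: the trace of A = 3 equals the sum of eigenvalues 3, and det(A) ≈ 0.0018 matches the eigenvalue product 0.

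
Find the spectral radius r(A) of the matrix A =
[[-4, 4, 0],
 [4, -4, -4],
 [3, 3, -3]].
r(A) = 8

The eigenvalues of A are the roots of its characteristic polynomial. With M = A (coefficients from the trace, the sum of principal 2x2 minors, and det A):
  p(λ) = det(λ I - M) = λ^3 + 11λ^2 + 36λ + 96.
By the rational root theorem any rational root is an integer divisor of 96. Testing λ = -8: p(-8) = -512 + 704 - 288 + 96 = 0, so λ = -8 is a root. Dividing out (λ + 8) leaves p(λ) = (λ + 8)(λ^2 + 3λ + 12). For λ^2 + 3λ + 12 the discriminant is -39. It is negative, so the roots are the complex-conjugate pair λ = -3/2 ± (sqrt(39)/2) i ≈ -1.5 ± 3.1225i. For a conjugate pair the product of the roots equals the constant term, so |λ|^2 = 12 and |λ| = sqrt(12) ≈ 3.4641.
Thus the eigenvalues (to 4 decimals) are -1.5 ± 3.1225i (modulus 3.4641); -8 (modulus 8). The spectral radius is the largest modulus: r(A) = 8. (Cross-check: r(A) ≤ ||A||_2 ≈ 8.6536; equality holds whenever A is normal, though it can also hold for some non-normal A.)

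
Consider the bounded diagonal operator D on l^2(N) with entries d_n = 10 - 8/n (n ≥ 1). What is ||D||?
||D|| = 10

For a diagonal operator on l^2 with entries d_n, ||D|| = sup_n |d_n|. Here d_1 = 2, d_2 = 6, ..., and d_n = 10 - 8/n increases monotonically toward 10. All terms lie in [2, 10), so |d_n| = d_n and the supremum is the limit 10, which is not attained by any individual d_n. Hence ||D|| = 10.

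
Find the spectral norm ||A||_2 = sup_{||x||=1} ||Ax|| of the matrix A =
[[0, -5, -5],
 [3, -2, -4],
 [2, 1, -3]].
||A||_2 ≈ 8.7304 (= sqrt(largest eigenvalue of A^T A))

||A||_2 = sigma_max(A) = sqrt(lambda_max(A^T A)). Form the symmetric matrix M = A^T A =
[[13, -4, -18],
 [-4, 30, 30],
 [-18, 30, 50]].
Its characteristic polynomial (trace, sum of principal 2x2 minors, determinant of M give the coefficients) is
  p(λ) = det(λ I - M) = λ^3 - 93λ^2 + 1300λ - 1600.
No integer candidate from the rational root theorem (±divisors of 1600) is a root, so the roots are irrational. The cubic discriminant is Δ = 4093725200 > 0, so there are three distinct real roots. p(1) = -392 and p(2) = 636 have opposite signs, so a root lies in (1, 2); Newton's method refines it to λ ≈ 1.3614. p(15) = 350 and p(16) = -512 have opposite signs, so a root lies in (15, 16); Newton's method refines it to λ ≈ 15.4192. p(76) = -992 and p(77) = 3636 have opposite signs, so a root lies in (76, 77); Newton's method refines it to λ ≈ 76.2194. Check (Vieta): the three roots sum to 93, matching tr M = 93.
So the eigenvalues of A^T A are ≈ 1.3614, 15.4192, 76.2194 (all ≥ 0, as they must be for A^T A). The largest is λ_max ≈ 76.2194, hence ||A||_2 = sqrt(λ_max) ≈ 8.7304.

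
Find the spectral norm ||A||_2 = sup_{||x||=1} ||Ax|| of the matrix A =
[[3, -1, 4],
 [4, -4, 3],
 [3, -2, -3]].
||A||_2 ≈ 8.0055 (= sqrt(largest eigenvalue of A^T A))

||A||_2 = sigma_max(A) = sqrt(lambda_max(A^T A)). Form the symmetric matrix M = A^T A =
[[34, -25, 15],
 [-25, 21, -10],
 [15, -10, 34]].
Its characteristic polynomial (trace, sum of principal 2x2 minors, determinant of M give the coefficients) is
  p(λ) = det(λ I - M) = λ^3 - 89λ^2 + 1634λ - 2401.
No integer candidate from the rational root theorem (±divisors of 2401) is a root, so the roots are irrational. The cubic discriminant is Δ = 3056738025 > 0, so there are three distinct real roots. p(1) = -855 and p(2) = 519 have opposite signs, so a root lies in (1, 2); Newton's method refines it to λ ≈ 1.6076. p(23) = 267 and p(24) = -625 have opposite signs, so a root lies in (23, 24); Newton's method refines it to λ ≈ 23.3038. p(64) = -225 and p(65) = 2409 have opposite signs, so a root lies in (64, 65); Newton's method refines it to λ ≈ 64.0886. Check (Vieta): the three roots sum to 89, matching tr M = 89.
So the eigenvalues of A^T A are ≈ 1.6076, 23.3038, 64.0886 (all ≥ 0, as they must be for A^T A). The largest is λ_max ≈ 64.0886, hence ||A||_2 = sqrt(λ_max) ≈ 8.0055.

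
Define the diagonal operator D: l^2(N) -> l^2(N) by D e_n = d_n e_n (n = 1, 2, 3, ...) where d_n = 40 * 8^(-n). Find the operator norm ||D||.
||D|| = 5 (attained at n = 1)

For D diagonal, ||D|| = sup_n |d_n|. The sequence d_n = 40 * 8^(-n) is positive and strictly decreasing (ratio 8^(-1) < 1), so the supremum is d_1 = 40/8 = 5. Hence ||D|| = 5.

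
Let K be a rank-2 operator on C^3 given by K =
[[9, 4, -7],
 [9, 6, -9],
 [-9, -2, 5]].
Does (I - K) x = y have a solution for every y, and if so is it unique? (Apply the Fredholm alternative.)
(I - K) is invertible (det(I - K) = -7 ≠ 0), so for every y in C^3 the equation (I - K) x = y has a unique solution.

K has rank 2 and factors as K = U V^T = u1 v1^T + u2 v2^T with u1 = (1, 0, -2), v1 = (3, 0, -1), u2 = (2, 3, -1), v2 = (3, 2, -3) (multiplying out reproduces the displayed K). The nonzero eigenvalues of U V^T coincide with those of the 2 x 2 matrix G = V^T U = [[v1·u1, v1·u2], [v2·u1, v2·u2]] = [[5, 7], [9, 15]], and by the Sylvester determinant identity det(I_3 - U V^T) = det(I_2 - V^T U) = det([[-4, -7], [-9, -14]]) = (-4)(-14) - (-7)(-9) = -7. (Direct check: I - K =
[[-8, -4, 7],
 [-9, -5, 9],
 [9, 2, -4]]
has determinant -7.) The finite-dimensional Fredholm alternative says: either (I - K) is invertible, or ker(I - K) ≠ {0} and then range(I - K) = ker((I - K)^*)^⊥, with dim ker(I - K) = dim ker((I - K)^*). Since det(I - K) ≠ 0, 1 is not an eigenvalue of K and ker(I - K) = {0}, so we are in the first case: for every y there is a unique x = (I - K)^(-1) y. (Explicitly, by the Woodbury identity, (I - U V^T)^(-1) = I + U (I_2 - G)^(-1) V^T.)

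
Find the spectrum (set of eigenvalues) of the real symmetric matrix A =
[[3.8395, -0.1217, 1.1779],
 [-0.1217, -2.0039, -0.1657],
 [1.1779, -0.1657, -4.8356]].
sigma(A) ≈ {-5, -2, 4}

A is real symmetric, so its spectrum consists of real eigenvalues. Expanding the characteristic polynomial of the displayed matrix gives
  det(λ I - A) = p(λ) = λ^3 + (3)λ^2 + (-18)λ + (-39.999).
Solving p(λ) = 0 yields eigenvalues ≈ -5, -2, 4. (A is shown rounded to 4 decimals, so these recover the underlying integer eigenvalues to within that precision.)
Verification: the trace of A = -3 equals the sum of eigenvalues -3, and det(A) ≈ 39.9990 matches the eigenvalue product 40.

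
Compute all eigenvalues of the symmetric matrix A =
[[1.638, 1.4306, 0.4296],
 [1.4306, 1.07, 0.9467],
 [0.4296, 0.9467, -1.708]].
sigma(A) ≈ {-2, 0, 3}

A is real symmetric, so its spectrum consists of real eigenvalues. Expanding the characteristic polynomial of the displayed matrix gives
  det(λ I - A) = p(λ) = λ^3 + (-1)λ^2 + (-6)λ + (0).
Solving p(λ) = 0 yields eigenvalues ≈ -2, 0, 3. (A is shown rounded to 4 decimals, so these recover the underlying integer eigenvalues to within that precision.)
Verification: the trace of A = 1 equals the sum of eigenvalues 1, and det(A) ≈ 0.0002 matches the eigenvalue product 0.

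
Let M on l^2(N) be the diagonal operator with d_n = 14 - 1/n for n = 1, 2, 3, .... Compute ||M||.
||M|| = 14

For a diagonal operator on l^2 with entries d_n, ||M|| = sup_n |d_n|. Here d_1 = 13, d_2 = 27/2, ..., and d_n = 14 - 1/n increases monotonically toward 14. All terms lie in [13, 14), so |d_n| = d_n and the supremum is the limit 14, which is not attained by any individual d_n. Hence ||M|| = 14.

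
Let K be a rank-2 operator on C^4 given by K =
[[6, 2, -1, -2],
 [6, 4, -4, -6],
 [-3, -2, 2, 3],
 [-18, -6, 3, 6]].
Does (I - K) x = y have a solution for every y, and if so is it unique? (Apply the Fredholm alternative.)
(I - K) is invertible (det(I - K) = -5 ≠ 0), so for every y in C^4 the equation (I - K) x = y has a unique solution.

K has rank 2 and factors as K = U V^T = u1 v1^T + u2 v2^T with u1 = (-1, 0, 0, 3), v1 = (-3, 0, -1, -1), u2 = (1, 2, -1, -3), v2 = (3, 2, -2, -3) (multiplying out reproduces the displayed K). The nonzero eigenvalues of U V^T coincide with those of the 2 x 2 matrix G = V^T U = [[v1·u1, v1·u2], [v2·u1, v2·u2]] = [[0, 1], [-12, 18]], and by the Sylvester determinant identity det(I_4 - U V^T) = det(I_2 - V^T U) = det([[1, -1], [12, -17]]) = (1)(-17) - (-1)(12) = -5. (Direct check: I - K =
[[-5, -2, 1, 2],
 [-6, -3, 4, 6],
 [3, 2, -1, -3],
 [18, 6, -3, -5]]
has determinant -5.) The finite-dimensional Fredholm alternative says: either (I - K) is invertible, or ker(I - K) ≠ {0} and then range(I - K) = ker((I - K)^*)^⊥, with dim ker(I - K) = dim ker((I - K)^*). Since det(I - K) ≠ 0, 1 is not an eigenvalue of K and ker(I - K) = {0}, so we are in the first case: for every y there is a unique x = (I - K)^(-1) y. (Explicitly, by the Woodbury identity, (I - U V^T)^(-1) = I + U (I_2 - G)^(-1) V^T.)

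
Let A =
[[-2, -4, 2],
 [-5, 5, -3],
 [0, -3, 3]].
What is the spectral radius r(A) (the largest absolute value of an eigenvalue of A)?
r(A) ≈ 8.8528

The eigenvalues of A are the roots of its characteristic polynomial. With M = A (coefficients from the trace, the sum of principal 2x2 minors, and det A):
  p(λ) = det(λ I - M) = λ^3 - 6λ^2 - 30λ + 42.
No integer candidate from the rational root theorem (±divisors of 42) is a root, so the roots are irrational. The cubic discriminant is Δ = 265140 > 0, so there are three distinct real roots. p(-5) = -83 and p(-4) = 2 have opposite signs, so a root lies in (-5, -4); Newton's method refines it to λ ≈ -4.0301. p(1) = 7 and p(2) = -34 have opposite signs, so a root lies in (1, 2); Newton's method refines it to λ ≈ 1.1772. p(8) = -70 and p(9) = 15 have opposite signs, so a root lies in (8, 9); Newton's method refines it to λ ≈ 8.8528. Check (Vieta): the three roots sum to 6, matching tr M = 6.
Thus the eigenvalues (to 4 decimals) are -4.0301 (modulus 4.0301); 1.1772 (modulus 1.1772); 8.8528 (modulus 8.8528). The spectral radius is the largest modulus: r(A) ≈ 8.8528. (Cross-check: r(A) ≤ ||A||_2 ≈ 8.8944; equality holds whenever A is normal, though it can also hold for some non-normal A.)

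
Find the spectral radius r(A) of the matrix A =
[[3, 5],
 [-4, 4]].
r(A) = sqrt(32) ≈ 5.6569

The eigenvalues of A are the roots of its characteristic polynomial. With M = A (coefficients from the trace and determinant):
  p(λ) = det(λ I - M) = λ^2 - 7λ + 32.
For λ^2 - 7λ + 32 the discriminant is -79. It is negative, so the roots are the complex-conjugate pair λ = 7/2 ± (sqrt(79)/2) i ≈ 3.5 ± 4.4441i. For a conjugate pair the product of the roots equals the constant term, so |λ|^2 = 32 and |λ| = sqrt(32) ≈ 5.6569.
Thus the eigenvalues (to 4 decimals) are 3.5 ± 4.4441i (modulus 5.6569). The spectral radius is the largest modulus: r(A) = sqrt(32) ≈ 5.6569. (Cross-check: r(A) ≤ ||A||_2 ≈ 6.408; equality holds whenever A is normal, though it can also hold for some non-normal A.)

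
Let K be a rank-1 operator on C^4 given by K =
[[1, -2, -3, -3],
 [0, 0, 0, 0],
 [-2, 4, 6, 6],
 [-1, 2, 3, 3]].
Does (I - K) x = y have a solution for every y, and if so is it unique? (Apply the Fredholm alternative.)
(I - K) is invertible (det(I - K) = -9 ≠ 0), so for every y in C^4 the equation (I - K) x = y has a unique solution.

K has rank 1, so it is an outer product K = u v^T: every row of K is a multiple of one row vector. Reading off the entries, u = (-1, 0, 2, 1) and v = (-1, 2, 3, 3) (row i of K equals u_i·v^T). A rank-one matrix u v^T satisfies K u = u (v·u) and kills the (3)-dimensional subspace v^⊥, so its characteristic polynomial is lambda^3 (lambda - v·u) with v·u = tr K = 10. Hence the eigenvalues of I - K are 1 (multiplicity 3) and 1 - (10) = -9, so det(I - K) = -9. (Direct check: I - K =
[[0, 2, 3, 3],
 [0, 1, 0, 0],
 [2, -4, -5, -6],
 [1, -2, -3, -2]]
has determinant -9.) The finite-dimensional Fredholm alternative says: either (I - K) is invertible, or ker(I - K) ≠ {0} and then range(I - K) = ker((I - K)^*)^⊥, with dim ker(I - K) = dim ker((I - K)^*). Since det(I - K) ≠ 0, 1 is not an eigenvalue of K and ker(I - K) = {0}, so we are in the first case: for every y there is a unique x = (I - K)^(-1) y. Explicitly, by the Sherman–Morrison formula, (I - u v^T)^(-1) = I + u v^T/(1 - v·u), i.e. (I - K)^(-1) = I + K/(-9).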